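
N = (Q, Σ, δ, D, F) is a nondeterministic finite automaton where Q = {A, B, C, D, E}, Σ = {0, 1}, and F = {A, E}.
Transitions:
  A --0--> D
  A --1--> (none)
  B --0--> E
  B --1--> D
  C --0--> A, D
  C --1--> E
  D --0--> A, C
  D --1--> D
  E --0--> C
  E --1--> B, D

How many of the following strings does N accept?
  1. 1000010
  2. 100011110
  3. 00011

2

1000010: accepted
100011110: accepted
00011: rejected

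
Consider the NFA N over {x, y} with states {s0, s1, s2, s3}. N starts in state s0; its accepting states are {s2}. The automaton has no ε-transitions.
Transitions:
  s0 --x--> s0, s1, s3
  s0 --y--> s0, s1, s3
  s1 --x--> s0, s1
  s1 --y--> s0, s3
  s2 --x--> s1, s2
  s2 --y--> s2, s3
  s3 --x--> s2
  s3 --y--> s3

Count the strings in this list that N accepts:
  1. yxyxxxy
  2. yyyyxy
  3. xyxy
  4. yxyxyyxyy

4

yxyxxxy: accepted
yyyyxy: accepted
xyxy: accepted
yxyxyyxyy: accepted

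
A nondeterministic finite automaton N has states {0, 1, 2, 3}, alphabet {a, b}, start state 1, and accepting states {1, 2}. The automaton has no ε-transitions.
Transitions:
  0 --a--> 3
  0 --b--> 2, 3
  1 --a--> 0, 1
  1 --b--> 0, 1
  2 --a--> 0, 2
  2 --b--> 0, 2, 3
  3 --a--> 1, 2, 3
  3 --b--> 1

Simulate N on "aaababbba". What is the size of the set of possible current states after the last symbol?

Start: {1}
read a: {0, 1}
read a: {0, 1, 3}
read a: {0, 1, 2, 3}
read b: {0, 1, 2, 3}
read a: {0, 1, 2, 3}
read b: {0, 1, 2, 3}
read b: {0, 1, 2, 3}
read b: {0, 1, 2, 3}
read a: {0, 1, 2, 3}
Final reachable set {0, 1, 2, 3} has 4 states.

4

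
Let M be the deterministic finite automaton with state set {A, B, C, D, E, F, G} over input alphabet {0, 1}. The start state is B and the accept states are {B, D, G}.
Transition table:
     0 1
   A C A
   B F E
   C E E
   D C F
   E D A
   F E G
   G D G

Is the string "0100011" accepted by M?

B --0--> F
F --1--> G
G --0--> D
D --0--> C
C --0--> E
E --1--> A
A --1--> A
End in state A, which is not an accepting state.

rejected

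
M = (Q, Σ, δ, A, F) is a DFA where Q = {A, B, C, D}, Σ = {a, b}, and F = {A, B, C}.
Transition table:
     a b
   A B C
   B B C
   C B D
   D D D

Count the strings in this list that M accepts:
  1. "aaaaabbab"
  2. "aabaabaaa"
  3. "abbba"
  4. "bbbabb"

1

"aaaaabbab": rejected
"aabaabaaa": accepted
"abbba": rejected
"bbbabb": rejected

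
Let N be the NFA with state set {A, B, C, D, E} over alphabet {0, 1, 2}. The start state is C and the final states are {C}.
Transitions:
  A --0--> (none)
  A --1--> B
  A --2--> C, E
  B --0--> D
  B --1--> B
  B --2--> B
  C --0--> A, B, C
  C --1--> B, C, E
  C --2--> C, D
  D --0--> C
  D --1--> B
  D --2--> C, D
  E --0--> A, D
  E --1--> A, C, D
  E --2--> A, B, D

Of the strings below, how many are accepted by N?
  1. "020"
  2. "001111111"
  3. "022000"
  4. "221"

4

"020": accepted
"001111111": accepted
"022000": accepted
"221": accepted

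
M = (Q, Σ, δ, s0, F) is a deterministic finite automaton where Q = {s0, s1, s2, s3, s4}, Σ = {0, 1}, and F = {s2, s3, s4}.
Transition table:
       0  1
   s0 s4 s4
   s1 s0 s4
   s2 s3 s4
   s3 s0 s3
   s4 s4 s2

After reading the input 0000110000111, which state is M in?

s2

s0 --0--> s4
s4 --0--> s4
s4 --0--> s4
s4 --0--> s4
s4 --1--> s2
s2 --1--> s4
s4 --0--> s4
s4 --0--> s4
s4 --0--> s4
s4 --0--> s4
s4 --1--> s2
s2 --1--> s4
s4 --1--> s2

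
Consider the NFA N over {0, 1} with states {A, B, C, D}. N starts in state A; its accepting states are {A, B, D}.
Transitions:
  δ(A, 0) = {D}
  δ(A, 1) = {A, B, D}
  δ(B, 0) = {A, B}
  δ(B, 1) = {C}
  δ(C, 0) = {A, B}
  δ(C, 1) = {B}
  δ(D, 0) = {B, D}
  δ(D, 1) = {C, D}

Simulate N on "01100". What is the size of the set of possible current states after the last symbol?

Start: {A}
read 0: {D}
read 1: {C, D}
read 1: {B, C, D}
read 0: {A, B, D}
read 0: {A, B, D}
Final reachable set {A, B, D} has 3 states.

3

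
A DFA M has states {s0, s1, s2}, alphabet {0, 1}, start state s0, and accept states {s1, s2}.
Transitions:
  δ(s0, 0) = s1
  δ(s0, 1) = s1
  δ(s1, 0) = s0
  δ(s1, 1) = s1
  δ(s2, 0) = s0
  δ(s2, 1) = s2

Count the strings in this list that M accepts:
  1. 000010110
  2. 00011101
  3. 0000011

2

000010110: rejected
00011101: accepted
0000011: accepted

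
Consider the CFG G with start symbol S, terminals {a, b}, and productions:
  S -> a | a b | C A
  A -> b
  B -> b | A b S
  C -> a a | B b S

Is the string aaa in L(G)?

no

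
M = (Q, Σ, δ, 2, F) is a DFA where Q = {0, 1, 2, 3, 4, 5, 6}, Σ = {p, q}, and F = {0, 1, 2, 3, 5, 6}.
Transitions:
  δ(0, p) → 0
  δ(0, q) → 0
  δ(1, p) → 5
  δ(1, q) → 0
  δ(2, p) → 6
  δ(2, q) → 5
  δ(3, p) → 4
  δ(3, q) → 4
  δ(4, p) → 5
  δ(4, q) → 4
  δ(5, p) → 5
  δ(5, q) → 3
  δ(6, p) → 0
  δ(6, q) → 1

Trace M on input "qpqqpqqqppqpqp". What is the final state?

2 --q--> 5
5 --p--> 5
5 --q--> 3
3 --q--> 4
4 --p--> 5
5 --q--> 3
3 --q--> 4
4 --q--> 4
4 --p--> 5
5 --p--> 5
5 --q--> 3
3 --p--> 4
4 --q--> 4
4 --p--> 5

5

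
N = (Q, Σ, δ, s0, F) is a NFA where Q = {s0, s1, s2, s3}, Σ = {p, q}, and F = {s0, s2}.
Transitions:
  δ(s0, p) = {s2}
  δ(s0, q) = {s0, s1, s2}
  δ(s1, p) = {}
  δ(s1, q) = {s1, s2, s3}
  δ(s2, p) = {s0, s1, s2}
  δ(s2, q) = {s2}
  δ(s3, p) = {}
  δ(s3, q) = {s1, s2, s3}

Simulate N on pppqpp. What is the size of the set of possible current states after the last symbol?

3

Start: {s0}
read p: {s2}
read p: {s0, s1, s2}
read p: {s0, s1, s2}
read q: {s0, s1, s2, s3}
read p: {s0, s1, s2}
read p: {s0, s1, s2}
Final reachable set {s0, s1, s2} has 3 states.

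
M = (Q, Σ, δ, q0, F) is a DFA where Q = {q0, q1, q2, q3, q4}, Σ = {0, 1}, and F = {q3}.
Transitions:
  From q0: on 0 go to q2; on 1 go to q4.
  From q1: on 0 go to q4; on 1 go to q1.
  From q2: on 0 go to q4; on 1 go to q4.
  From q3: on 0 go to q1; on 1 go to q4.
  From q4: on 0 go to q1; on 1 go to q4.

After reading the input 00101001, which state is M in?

q0 --0--> q2
q2 --0--> q4
q4 --1--> q4
q4 --0--> q1
q1 --1--> q1
q1 --0--> q4
q4 --0--> q1
q1 --1--> q1

q1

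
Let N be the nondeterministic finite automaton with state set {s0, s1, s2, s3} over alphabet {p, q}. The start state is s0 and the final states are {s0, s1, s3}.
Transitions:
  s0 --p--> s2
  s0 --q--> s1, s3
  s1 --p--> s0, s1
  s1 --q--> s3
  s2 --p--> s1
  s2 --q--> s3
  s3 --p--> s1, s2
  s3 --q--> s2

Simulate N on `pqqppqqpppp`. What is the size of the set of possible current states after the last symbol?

3

Start: {s0}
read p: {s2}
read q: {s3}
read q: {s2}
read p: {s1}
read p: {s0, s1}
read q: {s1, s3}
read q: {s2, s3}
read p: {s1, s2}
read p: {s0, s1}
read p: {s0, s1, s2}
read p: {s0, s1, s2}
Final reachable set {s0, s1, s2} has 3 states.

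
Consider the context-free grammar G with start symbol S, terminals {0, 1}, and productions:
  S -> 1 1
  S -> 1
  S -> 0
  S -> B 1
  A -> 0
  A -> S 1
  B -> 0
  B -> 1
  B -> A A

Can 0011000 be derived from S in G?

no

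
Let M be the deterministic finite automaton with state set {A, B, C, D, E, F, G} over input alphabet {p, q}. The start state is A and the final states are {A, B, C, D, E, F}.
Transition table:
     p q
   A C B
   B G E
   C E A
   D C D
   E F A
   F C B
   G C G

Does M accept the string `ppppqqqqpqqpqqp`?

A --p--> C
C --p--> E
E --p--> F
F --p--> C
C --q--> A
A --q--> B
B --q--> E
E --q--> A
A --p--> C
C --q--> A
A --q--> B
B --p--> G
G --q--> G
G --q--> G
G --p--> C
End in state C, which is an accepting state.

accepted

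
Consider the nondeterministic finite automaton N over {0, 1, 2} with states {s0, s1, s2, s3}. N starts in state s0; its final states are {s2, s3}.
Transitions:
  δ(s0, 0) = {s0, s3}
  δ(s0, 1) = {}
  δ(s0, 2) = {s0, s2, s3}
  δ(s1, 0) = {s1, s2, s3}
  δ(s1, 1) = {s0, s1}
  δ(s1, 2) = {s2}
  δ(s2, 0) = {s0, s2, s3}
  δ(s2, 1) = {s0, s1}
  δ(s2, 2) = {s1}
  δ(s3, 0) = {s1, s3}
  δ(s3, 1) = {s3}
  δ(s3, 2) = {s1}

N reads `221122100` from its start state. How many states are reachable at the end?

4

Start: {s0}
read 2: {s0, s2, s3}
read 2: {s0, s1, s2, s3}
read 1: {s0, s1, s3}
read 1: {s0, s1, s3}
read 2: {s0, s1, s2, s3}
read 2: {s0, s1, s2, s3}
read 1: {s0, s1, s3}
read 0: {s0, s1, s2, s3}
read 0: {s0, s1, s2, s3}
Final reachable set {s0, s1, s2, s3} has 4 states.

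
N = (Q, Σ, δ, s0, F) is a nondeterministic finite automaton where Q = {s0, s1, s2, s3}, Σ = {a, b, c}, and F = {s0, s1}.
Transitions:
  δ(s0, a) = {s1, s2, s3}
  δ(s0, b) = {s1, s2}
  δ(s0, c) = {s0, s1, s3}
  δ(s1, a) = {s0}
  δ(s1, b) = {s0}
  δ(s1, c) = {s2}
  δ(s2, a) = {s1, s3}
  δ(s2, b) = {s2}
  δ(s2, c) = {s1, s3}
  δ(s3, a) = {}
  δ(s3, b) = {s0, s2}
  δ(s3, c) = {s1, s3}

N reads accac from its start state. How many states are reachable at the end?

4

Start: {s0}
read a: {s1, s2, s3}
read c: {s1, s2, s3}
read c: {s1, s2, s3}
read a: {s0, s1, s3}
read c: {s0, s1, s2, s3}
Final reachable set {s0, s1, s2, s3} has 4 states.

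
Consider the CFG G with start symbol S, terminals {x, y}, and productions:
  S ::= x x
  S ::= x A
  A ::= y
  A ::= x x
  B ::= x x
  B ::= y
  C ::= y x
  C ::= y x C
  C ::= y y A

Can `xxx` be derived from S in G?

S ⇒ xA ⇒ xxx

yes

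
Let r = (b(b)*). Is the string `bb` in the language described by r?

yes

Split as b·b: b matches b and (b)* matches b.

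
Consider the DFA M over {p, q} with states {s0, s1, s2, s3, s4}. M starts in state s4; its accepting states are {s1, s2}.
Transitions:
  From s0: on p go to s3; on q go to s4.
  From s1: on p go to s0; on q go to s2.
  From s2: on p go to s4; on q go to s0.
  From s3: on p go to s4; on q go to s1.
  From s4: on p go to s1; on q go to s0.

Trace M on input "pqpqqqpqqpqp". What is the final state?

s3

s4 --p--> s1
s1 --q--> s2
s2 --p--> s4
s4 --q--> s0
s0 --q--> s4
s4 --q--> s0
s0 --p--> s3
s3 --q--> s1
s1 --q--> s2
s2 --p--> s4
s4 --q--> s0
s0 --p--> s3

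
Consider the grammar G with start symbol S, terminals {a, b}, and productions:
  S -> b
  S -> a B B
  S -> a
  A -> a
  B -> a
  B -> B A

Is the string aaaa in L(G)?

S ⇒ aBB ⇒ aaB ⇒ aaBA ⇒ aaaA ⇒ aaaa

yes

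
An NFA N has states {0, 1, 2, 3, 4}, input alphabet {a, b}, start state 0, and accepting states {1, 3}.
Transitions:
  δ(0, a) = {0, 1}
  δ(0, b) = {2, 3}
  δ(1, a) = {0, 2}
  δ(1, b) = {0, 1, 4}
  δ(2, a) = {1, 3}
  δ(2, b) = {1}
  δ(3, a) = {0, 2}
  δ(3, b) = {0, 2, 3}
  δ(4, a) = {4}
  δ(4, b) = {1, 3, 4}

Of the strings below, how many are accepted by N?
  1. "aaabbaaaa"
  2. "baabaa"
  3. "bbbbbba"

"aaabbaaaa": accepted
"baabaa": accepted
"bbbbbba": accepted

3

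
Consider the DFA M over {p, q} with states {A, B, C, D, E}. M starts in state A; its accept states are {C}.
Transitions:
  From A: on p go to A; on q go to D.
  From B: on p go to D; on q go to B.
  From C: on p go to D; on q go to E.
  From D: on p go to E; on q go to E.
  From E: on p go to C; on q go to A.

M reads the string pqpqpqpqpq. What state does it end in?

D

A --p--> A
A --q--> D
D --p--> E
E --q--> A
A --p--> A
A --q--> D
D --p--> E
E --q--> A
A --p--> A
A --q--> D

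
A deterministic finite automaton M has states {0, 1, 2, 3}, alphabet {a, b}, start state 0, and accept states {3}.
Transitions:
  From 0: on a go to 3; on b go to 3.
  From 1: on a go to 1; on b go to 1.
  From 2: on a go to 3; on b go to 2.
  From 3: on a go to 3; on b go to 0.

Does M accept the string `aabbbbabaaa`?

0 --a--> 3
3 --a--> 3
3 --b--> 0
0 --b--> 3
3 --b--> 0
0 --b--> 3
3 --a--> 3
3 --b--> 0
0 --a--> 3
3 --a--> 3
3 --a--> 3
End in state 3, which is an accepting state.

accepted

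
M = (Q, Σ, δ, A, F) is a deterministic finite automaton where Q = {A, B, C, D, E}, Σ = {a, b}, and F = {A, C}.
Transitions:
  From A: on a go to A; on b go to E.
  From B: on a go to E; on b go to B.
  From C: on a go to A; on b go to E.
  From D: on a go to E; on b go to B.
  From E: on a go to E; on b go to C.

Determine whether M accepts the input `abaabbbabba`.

accepted

A --a--> A
A --b--> E
E --a--> E
E --a--> E
E --b--> C
C --b--> E
E --b--> C
C --a--> A
A --b--> E
E --b--> C
C --a--> A
End in state A, which is an accepting state.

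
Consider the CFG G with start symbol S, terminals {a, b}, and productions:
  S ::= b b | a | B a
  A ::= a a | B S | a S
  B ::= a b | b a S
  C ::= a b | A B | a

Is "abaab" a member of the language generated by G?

no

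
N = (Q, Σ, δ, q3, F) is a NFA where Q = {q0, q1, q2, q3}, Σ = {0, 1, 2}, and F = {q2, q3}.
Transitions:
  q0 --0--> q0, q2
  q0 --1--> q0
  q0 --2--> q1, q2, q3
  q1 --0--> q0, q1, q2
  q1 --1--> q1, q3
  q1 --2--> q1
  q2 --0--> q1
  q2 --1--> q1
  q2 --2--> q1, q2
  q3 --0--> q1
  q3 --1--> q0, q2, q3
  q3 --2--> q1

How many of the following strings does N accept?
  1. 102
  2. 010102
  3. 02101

3

102: accepted
010102: accepted
02101: accepted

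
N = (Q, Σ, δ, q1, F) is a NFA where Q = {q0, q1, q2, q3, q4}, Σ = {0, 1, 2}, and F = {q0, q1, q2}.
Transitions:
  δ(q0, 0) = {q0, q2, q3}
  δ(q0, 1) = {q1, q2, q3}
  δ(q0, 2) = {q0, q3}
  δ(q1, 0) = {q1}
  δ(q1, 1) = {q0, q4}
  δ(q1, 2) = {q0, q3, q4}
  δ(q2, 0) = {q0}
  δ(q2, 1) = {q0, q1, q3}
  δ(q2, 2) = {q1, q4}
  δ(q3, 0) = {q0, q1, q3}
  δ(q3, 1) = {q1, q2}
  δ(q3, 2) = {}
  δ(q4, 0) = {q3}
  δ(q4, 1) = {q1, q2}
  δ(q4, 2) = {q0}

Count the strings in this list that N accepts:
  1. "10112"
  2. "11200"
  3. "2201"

"10112": accepted
"11200": accepted
"2201": accepted

3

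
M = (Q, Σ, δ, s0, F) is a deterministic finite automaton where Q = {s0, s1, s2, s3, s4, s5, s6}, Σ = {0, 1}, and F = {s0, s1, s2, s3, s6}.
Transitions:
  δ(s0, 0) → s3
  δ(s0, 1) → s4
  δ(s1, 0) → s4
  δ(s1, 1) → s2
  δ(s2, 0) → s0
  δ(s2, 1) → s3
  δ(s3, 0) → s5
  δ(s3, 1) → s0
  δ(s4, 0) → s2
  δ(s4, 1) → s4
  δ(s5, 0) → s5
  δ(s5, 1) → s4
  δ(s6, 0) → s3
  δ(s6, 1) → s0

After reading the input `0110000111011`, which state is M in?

s0 --0--> s3
s3 --1--> s0
s0 --1--> s4
s4 --0--> s2
s2 --0--> s0
s0 --0--> s3
s3 --0--> s5
s5 --1--> s4
s4 --1--> s4
s4 --1--> s4
s4 --0--> s2
s2 --1--> s3
s3 --1--> s0

s0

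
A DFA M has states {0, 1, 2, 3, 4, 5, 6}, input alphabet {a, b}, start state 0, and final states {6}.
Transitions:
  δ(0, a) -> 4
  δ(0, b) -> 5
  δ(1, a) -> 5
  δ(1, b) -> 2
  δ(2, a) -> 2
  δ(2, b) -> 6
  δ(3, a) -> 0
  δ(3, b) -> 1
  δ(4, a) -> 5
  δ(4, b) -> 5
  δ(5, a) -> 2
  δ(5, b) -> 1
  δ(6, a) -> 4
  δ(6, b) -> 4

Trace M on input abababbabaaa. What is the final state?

2

0 --a--> 4
4 --b--> 5
5 --a--> 2
2 --b--> 6
6 --a--> 4
4 --b--> 5
5 --b--> 1
1 --a--> 5
5 --b--> 1
1 --a--> 5
5 --a--> 2
2 --a--> 2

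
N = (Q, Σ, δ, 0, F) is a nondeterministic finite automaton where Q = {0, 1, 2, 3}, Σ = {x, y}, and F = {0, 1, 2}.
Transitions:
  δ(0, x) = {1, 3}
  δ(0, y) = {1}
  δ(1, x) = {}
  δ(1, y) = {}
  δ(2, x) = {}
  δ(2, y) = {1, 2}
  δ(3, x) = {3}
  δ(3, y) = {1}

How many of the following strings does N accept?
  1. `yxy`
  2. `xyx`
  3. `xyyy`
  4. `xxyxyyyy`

0

`yxy`: rejected
`xyx`: rejected
`xyyy`: rejected
`xxyxyyyy`: rejected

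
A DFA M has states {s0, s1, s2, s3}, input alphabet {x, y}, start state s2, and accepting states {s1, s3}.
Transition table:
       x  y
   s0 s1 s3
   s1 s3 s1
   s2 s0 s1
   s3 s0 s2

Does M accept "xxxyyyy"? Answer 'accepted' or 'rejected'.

accepted

s2 --x--> s0
s0 --x--> s1
s1 --x--> s3
s3 --y--> s2
s2 --y--> s1
s1 --y--> s1
s1 --y--> s1
End in state s1, which is an accepting state.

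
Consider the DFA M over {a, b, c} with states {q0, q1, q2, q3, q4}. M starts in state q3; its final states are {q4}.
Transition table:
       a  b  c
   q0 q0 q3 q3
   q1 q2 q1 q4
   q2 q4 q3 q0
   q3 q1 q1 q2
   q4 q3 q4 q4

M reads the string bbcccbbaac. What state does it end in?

q4

q3 --b--> q1
q1 --b--> q1
q1 --c--> q4
q4 --c--> q4
q4 --c--> q4
q4 --b--> q4
q4 --b--> q4
q4 --a--> q3
q3 --a--> q1
q1 --c--> q4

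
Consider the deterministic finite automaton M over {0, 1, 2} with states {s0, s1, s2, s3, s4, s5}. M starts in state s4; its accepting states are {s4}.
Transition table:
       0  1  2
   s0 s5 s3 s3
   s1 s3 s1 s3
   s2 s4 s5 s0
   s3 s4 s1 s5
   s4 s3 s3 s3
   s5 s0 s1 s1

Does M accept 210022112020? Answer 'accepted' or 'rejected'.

s4 --2--> s3
s3 --1--> s1
s1 --0--> s3
s3 --0--> s4
s4 --2--> s3
s3 --2--> s5
s5 --1--> s1
s1 --1--> s1
s1 --2--> s3
s3 --0--> s4
s4 --2--> s3
s3 --0--> s4
End in state s4, which is an accepting state.

accepted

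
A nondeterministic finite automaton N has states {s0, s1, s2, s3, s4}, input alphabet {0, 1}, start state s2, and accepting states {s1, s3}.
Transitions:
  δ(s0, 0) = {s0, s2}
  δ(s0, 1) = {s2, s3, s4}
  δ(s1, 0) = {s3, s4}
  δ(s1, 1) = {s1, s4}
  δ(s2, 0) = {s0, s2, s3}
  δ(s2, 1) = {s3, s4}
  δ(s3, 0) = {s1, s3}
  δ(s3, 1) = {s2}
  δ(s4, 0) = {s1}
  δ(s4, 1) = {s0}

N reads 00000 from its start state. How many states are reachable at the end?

5

Start: {s2}
read 0: {s0, s2, s3}
read 0: {s0, s1, s2, s3}
read 0: {s0, s1, s2, s3, s4}
read 0: {s0, s1, s2, s3, s4}
read 0: {s0, s1, s2, s3, s4}
Final reachable set {s0, s1, s2, s3, s4} has 5 states.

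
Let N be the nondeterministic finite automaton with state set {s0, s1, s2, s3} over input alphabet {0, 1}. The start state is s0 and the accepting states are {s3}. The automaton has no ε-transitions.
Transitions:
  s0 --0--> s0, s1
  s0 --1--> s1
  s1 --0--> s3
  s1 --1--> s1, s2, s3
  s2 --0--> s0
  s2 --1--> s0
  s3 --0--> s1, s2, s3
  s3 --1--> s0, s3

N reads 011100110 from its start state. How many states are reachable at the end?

4

Start: {s0}
read 0: {s0, s1}
read 1: {s1, s2, s3}
read 1: {s0, s1, s2, s3}
read 1: {s0, s1, s2, s3}
read 0: {s0, s1, s2, s3}
read 0: {s0, s1, s2, s3}
read 1: {s0, s1, s2, s3}
read 1: {s0, s1, s2, s3}
read 0: {s0, s1, s2, s3}
Final reachable set {s0, s1, s2, s3} has 4 states.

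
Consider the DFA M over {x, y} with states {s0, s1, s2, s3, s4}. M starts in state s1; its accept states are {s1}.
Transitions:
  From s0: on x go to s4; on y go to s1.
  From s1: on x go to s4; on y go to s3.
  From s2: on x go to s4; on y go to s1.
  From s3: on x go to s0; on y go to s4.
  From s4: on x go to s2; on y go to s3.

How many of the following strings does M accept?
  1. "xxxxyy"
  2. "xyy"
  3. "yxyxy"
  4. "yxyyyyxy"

1

"xxxxyy": rejected
"xyy": rejected
"yxyxy": rejected
"yxyyyyxy": accepted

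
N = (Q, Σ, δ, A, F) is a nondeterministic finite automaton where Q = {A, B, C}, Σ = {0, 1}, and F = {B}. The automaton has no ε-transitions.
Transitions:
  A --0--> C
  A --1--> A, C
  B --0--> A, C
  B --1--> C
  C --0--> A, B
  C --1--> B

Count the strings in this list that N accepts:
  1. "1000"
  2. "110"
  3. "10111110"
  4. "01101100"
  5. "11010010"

"1000": accepted
"110": accepted
"10111110": accepted
"01101100": accepted
"11010010": accepted

5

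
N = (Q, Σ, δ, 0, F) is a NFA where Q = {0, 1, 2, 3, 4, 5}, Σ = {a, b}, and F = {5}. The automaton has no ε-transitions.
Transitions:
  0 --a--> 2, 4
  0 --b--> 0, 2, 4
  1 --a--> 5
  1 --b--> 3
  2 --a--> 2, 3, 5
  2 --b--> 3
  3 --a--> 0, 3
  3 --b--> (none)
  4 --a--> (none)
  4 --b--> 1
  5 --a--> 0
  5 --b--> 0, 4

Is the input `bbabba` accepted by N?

accepted

Start: {0}
read b: {0, 2, 4}
read b: {0, 1, 2, 3, 4}
read a: {0, 2, 3, 4, 5}
read b: {0, 1, 2, 3, 4}
read b: {0, 1, 2, 3, 4}
read a: {0, 2, 3, 4, 5}
Reachable ∩ accepting = {5} — nonempty.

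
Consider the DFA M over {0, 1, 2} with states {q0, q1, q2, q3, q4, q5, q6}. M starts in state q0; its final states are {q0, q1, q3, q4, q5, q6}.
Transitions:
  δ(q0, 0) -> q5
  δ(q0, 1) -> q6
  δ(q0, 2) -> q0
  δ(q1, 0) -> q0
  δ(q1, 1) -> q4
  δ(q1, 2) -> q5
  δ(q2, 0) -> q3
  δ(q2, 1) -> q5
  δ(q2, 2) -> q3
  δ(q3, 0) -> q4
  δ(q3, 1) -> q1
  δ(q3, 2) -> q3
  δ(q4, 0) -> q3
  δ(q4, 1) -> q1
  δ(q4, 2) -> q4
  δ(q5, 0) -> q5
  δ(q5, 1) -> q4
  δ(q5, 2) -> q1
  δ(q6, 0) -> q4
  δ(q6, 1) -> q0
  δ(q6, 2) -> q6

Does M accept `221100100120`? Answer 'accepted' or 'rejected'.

q0 --2--> q0
q0 --2--> q0
q0 --1--> q6
q6 --1--> q0
q0 --0--> q5
q5 --0--> q5
q5 --1--> q4
q4 --0--> q3
q3 --0--> q4
q4 --1--> q1
q1 --2--> q5
q5 --0--> q5
End in state q5, which is an accepting state.

accepted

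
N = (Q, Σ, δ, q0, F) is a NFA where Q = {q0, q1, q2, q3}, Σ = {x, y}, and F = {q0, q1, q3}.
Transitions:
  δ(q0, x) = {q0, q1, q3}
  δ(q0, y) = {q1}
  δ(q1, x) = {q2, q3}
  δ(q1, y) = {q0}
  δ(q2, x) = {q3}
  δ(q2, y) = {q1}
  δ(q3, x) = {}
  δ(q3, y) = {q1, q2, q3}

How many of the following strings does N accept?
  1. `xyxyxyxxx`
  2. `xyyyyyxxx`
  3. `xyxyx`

`xyxyxyxxx`: accepted
`xyyyyyxxx`: accepted
`xyxyx`: accepted

3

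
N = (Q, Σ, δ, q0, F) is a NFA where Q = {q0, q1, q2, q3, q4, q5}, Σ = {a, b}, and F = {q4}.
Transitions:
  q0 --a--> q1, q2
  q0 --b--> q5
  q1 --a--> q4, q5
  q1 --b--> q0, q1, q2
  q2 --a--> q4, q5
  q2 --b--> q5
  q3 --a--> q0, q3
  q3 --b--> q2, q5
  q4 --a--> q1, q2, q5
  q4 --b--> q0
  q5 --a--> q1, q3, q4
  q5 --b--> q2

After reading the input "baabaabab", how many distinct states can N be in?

Start: {q0}
read b: {q5}
read a: {q1, q3, q4}
read a: {q0, q1, q2, q3, q4, q5}
read b: {q0, q1, q2, q5}
read a: {q1, q2, q3, q4, q5}
read a: {q0, q1, q2, q3, q4, q5}
read b: {q0, q1, q2, q5}
read a: {q1, q2, q3, q4, q5}
read b: {q0, q1, q2, q5}
Final reachable set {q0, q1, q2, q5} has 4 states.

4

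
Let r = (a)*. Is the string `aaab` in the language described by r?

no

aaab cannot be split into zero or more pieces each matching a.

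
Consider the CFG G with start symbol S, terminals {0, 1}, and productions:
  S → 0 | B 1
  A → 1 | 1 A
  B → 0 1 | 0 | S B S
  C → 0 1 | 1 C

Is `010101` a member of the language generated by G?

yes

S ⇒ B1 ⇒ SBS1 ⇒ B1BS1 ⇒ 01BS1 ⇒ 0101S1 ⇒ 010101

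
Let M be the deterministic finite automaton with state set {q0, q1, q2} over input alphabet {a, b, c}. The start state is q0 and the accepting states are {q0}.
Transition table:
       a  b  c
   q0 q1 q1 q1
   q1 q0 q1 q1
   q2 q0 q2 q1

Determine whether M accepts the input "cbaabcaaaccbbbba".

q0 --c--> q1
q1 --b--> q1
q1 --a--> q0
q0 --a--> q1
q1 --b--> q1
q1 --c--> q1
q1 --a--> q0
q0 --a--> q1
q1 --a--> q0
q0 --c--> q1
q1 --c--> q1
q1 --b--> q1
q1 --b--> q1
q1 --b--> q1
q1 --b--> q1
q1 --a--> q0
End in state q0, which is an accepting state.

accepted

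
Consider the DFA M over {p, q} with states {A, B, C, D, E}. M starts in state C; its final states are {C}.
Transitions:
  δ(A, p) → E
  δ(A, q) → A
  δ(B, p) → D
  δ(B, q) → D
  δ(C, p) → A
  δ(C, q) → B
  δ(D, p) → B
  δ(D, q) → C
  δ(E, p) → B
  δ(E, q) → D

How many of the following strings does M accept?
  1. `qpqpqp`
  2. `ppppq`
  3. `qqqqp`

1

`qpqpqp`: rejected
`ppppq`: accepted
`qqqqp`: rejected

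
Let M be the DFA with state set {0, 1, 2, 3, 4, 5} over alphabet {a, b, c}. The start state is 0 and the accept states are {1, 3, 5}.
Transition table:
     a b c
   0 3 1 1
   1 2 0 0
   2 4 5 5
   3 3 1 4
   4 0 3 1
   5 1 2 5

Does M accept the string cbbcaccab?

0 --c--> 1
1 --b--> 0
0 --b--> 1
1 --c--> 0
0 --a--> 3
3 --c--> 4
4 --c--> 1
1 --a--> 2
2 --b--> 5
End in state 5, which is an accepting state.

accepted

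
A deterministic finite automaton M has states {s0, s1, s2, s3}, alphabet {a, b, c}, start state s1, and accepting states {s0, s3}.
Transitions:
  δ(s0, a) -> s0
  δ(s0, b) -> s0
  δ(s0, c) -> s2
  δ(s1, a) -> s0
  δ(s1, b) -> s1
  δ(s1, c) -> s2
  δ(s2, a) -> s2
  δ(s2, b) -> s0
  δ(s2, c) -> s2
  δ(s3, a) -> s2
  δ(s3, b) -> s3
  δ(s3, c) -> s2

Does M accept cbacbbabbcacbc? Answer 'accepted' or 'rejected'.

rejected

s1 --c--> s2
s2 --b--> s0
s0 --a--> s0
s0 --c--> s2
s2 --b--> s0
s0 --b--> s0
s0 --a--> s0
s0 --b--> s0
s0 --b--> s0
s0 --c--> s2
s2 --a--> s2
s2 --c--> s2
s2 --b--> s0
s0 --c--> s2
End in state s2, which is not an accepting state.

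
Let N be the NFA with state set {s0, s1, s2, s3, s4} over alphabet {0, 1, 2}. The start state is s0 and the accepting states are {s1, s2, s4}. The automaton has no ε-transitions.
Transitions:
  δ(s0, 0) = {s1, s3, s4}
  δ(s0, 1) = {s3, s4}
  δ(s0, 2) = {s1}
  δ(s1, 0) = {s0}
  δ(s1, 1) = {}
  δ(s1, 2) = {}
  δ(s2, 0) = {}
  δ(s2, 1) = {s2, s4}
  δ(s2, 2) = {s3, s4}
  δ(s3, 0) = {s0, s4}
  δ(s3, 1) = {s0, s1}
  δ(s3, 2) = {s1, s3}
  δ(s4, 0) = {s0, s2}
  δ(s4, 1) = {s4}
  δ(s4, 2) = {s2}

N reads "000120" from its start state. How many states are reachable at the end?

3

Start: {s0}
read 0: {s1, s3, s4}
read 0: {s0, s2, s4}
read 0: {s0, s1, s2, s3, s4}
read 1: {s0, s1, s2, s3, s4}
read 2: {s1, s2, s3, s4}
read 0: {s0, s2, s4}
Final reachable set {s0, s2, s4} has 3 states.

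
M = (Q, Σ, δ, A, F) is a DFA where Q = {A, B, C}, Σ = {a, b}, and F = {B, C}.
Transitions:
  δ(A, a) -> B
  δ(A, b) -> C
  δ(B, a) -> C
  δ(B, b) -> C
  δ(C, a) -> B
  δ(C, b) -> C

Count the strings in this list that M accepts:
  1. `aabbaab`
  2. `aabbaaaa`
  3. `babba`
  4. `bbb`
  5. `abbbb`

`aabbaab`: accepted
`aabbaaaa`: accepted
`babba`: accepted
`bbb`: accepted
`abbbb`: accepted

5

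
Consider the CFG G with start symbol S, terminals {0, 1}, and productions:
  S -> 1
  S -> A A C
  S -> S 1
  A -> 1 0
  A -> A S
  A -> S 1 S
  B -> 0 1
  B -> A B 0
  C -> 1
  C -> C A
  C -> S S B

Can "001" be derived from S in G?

no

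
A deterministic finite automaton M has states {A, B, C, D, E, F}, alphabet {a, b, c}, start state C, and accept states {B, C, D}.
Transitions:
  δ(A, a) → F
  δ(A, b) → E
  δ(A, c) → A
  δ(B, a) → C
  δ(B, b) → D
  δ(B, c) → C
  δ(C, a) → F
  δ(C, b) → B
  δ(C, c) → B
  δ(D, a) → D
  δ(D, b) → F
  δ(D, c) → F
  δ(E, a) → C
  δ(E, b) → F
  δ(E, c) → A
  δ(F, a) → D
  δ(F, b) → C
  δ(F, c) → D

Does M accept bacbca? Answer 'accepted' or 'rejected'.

accepted

C --b--> B
B --a--> C
C --c--> B
B --b--> D
D --c--> F
F --a--> D
End in state D, which is an accepting state.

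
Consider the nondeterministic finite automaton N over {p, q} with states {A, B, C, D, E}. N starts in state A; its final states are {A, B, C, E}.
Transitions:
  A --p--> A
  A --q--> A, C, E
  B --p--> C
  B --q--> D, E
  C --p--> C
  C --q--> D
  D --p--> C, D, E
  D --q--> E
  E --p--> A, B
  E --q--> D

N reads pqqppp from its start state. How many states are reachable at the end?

5

Start: {A}
read p: {A}
read q: {A, C, E}
read q: {A, C, D, E}
read p: {A, B, C, D, E}
read p: {A, B, C, D, E}
read p: {A, B, C, D, E}
Final reachable set {A, B, C, D, E} has 5 states.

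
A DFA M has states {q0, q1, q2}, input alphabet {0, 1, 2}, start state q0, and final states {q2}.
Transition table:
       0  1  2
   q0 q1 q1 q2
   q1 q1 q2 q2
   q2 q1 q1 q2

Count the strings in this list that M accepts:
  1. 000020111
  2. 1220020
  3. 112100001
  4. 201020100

000020111: accepted
1220020: rejected
112100001: accepted
201020100: rejected

2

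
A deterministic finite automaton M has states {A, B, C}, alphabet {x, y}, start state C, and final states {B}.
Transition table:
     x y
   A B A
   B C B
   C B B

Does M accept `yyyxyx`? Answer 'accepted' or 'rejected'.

rejected

C --y--> B
B --y--> B
B --y--> B
B --x--> C
C --y--> B
B --x--> C
End in state C, which is not an accepting state.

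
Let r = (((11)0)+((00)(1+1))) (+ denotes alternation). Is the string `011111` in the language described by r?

Neither ((11)0) nor ((00)(1+1)) matches 011111.

no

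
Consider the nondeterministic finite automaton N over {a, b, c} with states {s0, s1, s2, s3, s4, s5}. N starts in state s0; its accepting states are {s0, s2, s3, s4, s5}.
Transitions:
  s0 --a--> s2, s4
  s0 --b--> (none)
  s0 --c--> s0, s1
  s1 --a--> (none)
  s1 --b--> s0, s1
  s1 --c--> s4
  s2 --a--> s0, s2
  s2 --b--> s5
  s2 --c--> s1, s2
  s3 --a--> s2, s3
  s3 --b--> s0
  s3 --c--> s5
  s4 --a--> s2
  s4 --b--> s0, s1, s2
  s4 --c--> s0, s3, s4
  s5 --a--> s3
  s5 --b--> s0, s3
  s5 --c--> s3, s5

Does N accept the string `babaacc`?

Start: {s0}
read b: {}
The reachable set is empty and stays empty for the remaining 6 symbols.
Reachable ∩ accepting = {} — empty.

rejected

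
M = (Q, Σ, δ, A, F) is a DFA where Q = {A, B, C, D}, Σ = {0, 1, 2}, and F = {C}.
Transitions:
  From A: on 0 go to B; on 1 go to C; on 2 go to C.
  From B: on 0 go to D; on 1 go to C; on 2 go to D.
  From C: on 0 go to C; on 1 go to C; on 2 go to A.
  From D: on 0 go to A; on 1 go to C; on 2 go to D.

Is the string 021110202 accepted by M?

rejected

A --0--> B
B --2--> D
D --1--> C
C --1--> C
C --1--> C
C --0--> C
C --2--> A
A --0--> B
B --2--> D
End in state D, which is not an accepting state.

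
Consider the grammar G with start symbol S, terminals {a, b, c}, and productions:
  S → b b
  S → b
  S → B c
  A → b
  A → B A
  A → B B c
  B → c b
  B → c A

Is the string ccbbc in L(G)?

S ⇒ Bc ⇒ cAc ⇒ cBAc ⇒ ccbAc ⇒ ccbbc

yes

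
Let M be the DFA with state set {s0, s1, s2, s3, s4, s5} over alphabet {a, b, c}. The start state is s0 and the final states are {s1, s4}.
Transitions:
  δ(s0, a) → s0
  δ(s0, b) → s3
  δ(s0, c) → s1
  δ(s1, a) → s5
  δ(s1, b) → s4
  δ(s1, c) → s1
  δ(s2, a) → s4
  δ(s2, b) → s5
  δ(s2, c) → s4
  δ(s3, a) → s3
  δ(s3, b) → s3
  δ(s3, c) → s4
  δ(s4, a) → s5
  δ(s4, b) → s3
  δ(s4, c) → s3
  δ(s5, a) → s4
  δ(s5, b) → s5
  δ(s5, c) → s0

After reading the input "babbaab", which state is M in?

s3

s0 --b--> s3
s3 --a--> s3
s3 --b--> s3
s3 --b--> s3
s3 --a--> s3
s3 --a--> s3
s3 --b--> s3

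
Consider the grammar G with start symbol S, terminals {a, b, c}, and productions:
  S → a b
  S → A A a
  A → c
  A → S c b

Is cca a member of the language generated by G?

S ⇒ AAa ⇒ cAa ⇒ cca

yes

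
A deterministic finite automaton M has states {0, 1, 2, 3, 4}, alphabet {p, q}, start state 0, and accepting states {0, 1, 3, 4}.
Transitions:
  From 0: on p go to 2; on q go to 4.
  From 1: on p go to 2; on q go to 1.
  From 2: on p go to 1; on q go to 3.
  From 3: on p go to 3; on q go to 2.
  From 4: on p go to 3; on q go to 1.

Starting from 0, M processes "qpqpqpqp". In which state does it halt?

3

0 --q--> 4
4 --p--> 3
3 --q--> 2
2 --p--> 1
1 --q--> 1
1 --p--> 2
2 --q--> 3
3 --p--> 3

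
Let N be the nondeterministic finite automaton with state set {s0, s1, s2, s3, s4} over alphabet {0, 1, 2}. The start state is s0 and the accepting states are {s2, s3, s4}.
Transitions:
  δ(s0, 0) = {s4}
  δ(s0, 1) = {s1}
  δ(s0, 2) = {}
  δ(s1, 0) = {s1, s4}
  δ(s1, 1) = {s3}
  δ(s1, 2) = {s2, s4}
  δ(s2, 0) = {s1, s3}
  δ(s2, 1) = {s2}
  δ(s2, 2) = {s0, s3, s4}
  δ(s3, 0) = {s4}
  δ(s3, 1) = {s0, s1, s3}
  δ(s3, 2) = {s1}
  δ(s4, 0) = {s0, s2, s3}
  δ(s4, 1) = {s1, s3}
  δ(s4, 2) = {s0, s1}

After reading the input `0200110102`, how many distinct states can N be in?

4

Start: {s0}
read 0: {s4}
read 2: {s0, s1}
read 0: {s1, s4}
read 0: {s0, s1, s2, s3, s4}
read 1: {s0, s1, s2, s3}
read 1: {s0, s1, s2, s3}
read 0: {s1, s3, s4}
read 1: {s0, s1, s3}
read 0: {s1, s4}
read 2: {s0, s1, s2, s4}
Final reachable set {s0, s1, s2, s4} has 4 states.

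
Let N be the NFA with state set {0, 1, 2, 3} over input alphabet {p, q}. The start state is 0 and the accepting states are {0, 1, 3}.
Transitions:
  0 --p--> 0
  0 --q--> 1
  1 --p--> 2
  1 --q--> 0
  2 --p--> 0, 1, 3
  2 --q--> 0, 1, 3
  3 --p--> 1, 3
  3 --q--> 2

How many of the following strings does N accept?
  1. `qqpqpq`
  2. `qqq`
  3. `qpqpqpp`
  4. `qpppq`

`qqpqpq`: accepted
`qqq`: accepted
`qpqpqpp`: accepted
`qpppq`: accepted

4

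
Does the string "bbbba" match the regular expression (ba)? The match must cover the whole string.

No split of bbbba into u·v has b matching u and a matching v.

no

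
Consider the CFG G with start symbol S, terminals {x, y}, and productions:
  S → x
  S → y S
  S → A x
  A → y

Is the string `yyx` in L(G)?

S ⇒ yS ⇒ yAx ⇒ yyx

yes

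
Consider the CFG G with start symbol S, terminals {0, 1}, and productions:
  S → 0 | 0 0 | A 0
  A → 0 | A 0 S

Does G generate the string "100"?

no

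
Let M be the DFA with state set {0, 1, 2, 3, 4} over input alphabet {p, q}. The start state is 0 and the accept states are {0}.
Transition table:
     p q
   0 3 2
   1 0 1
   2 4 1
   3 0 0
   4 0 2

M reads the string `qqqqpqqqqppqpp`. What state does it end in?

0 --q--> 2
2 --q--> 1
1 --q--> 1
1 --q--> 1
1 --p--> 0
0 --q--> 2
2 --q--> 1
1 --q--> 1
1 --q--> 1
1 --p--> 0
0 --p--> 3
3 --q--> 0
0 --p--> 3
3 --p--> 0

0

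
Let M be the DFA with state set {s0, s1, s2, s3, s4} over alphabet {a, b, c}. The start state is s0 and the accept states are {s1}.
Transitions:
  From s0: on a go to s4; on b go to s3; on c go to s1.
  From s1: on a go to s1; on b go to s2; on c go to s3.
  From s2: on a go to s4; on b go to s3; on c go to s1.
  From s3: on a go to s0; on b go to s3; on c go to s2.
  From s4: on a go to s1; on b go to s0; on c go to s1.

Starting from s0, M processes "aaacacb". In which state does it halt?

s0 --a--> s4
s4 --a--> s1
s1 --a--> s1
s1 --c--> s3
s3 --a--> s0
s0 --c--> s1
s1 --b--> s2

s2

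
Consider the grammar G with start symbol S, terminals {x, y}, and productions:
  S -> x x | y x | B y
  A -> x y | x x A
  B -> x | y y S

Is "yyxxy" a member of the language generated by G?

yes

S ⇒ By ⇒ yySy ⇒ yyxxy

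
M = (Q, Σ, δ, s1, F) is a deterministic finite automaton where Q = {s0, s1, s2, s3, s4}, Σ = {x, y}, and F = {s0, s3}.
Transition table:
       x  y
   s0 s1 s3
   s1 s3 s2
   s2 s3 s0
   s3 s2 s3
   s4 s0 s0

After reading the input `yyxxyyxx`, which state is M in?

s1 --y--> s2
s2 --y--> s0
s0 --x--> s1
s1 --x--> s3
s3 --y--> s3
s3 --y--> s3
s3 --x--> s2
s2 --x--> s3

s3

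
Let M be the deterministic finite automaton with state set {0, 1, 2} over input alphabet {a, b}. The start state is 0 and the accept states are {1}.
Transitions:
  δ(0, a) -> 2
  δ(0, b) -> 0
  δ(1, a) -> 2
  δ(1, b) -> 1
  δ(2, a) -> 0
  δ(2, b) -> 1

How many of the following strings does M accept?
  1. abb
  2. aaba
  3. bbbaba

abb: accepted
aaba: rejected
bbbaba: rejected

1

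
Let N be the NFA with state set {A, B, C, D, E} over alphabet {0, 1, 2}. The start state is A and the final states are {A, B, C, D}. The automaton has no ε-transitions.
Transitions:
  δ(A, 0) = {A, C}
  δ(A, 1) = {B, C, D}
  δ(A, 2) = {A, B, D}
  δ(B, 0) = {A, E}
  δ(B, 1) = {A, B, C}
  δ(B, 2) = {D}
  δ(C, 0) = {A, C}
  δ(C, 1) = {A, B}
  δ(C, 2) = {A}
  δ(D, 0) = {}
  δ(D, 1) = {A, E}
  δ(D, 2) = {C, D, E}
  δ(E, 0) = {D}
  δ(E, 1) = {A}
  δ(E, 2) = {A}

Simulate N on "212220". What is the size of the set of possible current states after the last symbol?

Start: {A}
read 2: {A, B, D}
read 1: {A, B, C, D, E}
read 2: {A, B, C, D, E}
read 2: {A, B, C, D, E}
read 2: {A, B, C, D, E}
read 0: {A, C, D, E}
Final reachable set {A, C, D, E} has 4 states.

4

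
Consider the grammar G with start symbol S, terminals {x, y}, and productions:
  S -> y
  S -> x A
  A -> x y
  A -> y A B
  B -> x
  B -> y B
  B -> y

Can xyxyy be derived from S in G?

yes

S ⇒ xA ⇒ xyAB ⇒ xyxyB ⇒ xyxyy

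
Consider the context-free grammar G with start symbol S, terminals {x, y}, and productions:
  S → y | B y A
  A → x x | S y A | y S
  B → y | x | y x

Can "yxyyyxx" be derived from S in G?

S ⇒ ByA ⇒ yxyA ⇒ yxySyA ⇒ yxyyyA ⇒ yxyyyxx

yes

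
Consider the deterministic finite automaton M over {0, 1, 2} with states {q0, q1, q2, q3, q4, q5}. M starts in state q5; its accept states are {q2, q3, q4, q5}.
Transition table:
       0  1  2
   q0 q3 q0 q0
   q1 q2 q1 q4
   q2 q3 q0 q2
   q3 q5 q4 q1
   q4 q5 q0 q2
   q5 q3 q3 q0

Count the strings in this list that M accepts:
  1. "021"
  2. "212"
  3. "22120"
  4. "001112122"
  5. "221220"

"021": rejected
"212": rejected
"22120": accepted
"001112122": rejected
"221220": accepted

2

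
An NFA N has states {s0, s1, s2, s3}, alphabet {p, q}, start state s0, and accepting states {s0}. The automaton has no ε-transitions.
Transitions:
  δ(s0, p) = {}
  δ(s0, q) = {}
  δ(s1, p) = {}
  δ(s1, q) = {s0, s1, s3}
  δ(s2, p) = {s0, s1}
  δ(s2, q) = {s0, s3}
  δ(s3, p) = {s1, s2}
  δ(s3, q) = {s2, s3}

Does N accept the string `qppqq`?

rejected

Start: {s0}
read q: {}
The reachable set is empty and stays empty for the remaining 4 symbols.
Reachable ∩ accepting = {} — empty.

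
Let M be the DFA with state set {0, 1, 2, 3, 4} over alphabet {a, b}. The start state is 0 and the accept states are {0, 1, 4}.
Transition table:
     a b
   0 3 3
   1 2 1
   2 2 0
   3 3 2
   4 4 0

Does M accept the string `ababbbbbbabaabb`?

0 --a--> 3
3 --b--> 2
2 --a--> 2
2 --b--> 0
0 --b--> 3
3 --b--> 2
2 --b--> 0
0 --b--> 3
3 --b--> 2
2 --a--> 2
2 --b--> 0
0 --a--> 3
3 --a--> 3
3 --b--> 2
2 --b--> 0
End in state 0, which is an accepting state.

accepted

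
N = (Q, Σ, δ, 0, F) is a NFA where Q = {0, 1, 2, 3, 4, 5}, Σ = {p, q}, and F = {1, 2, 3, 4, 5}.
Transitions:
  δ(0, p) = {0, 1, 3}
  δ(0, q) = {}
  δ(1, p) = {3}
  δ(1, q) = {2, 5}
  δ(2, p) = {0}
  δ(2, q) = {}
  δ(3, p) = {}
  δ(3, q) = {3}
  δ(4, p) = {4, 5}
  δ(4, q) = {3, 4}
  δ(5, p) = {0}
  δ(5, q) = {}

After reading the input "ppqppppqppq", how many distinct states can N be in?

Start: {0}
read p: {0, 1, 3}
read p: {0, 1, 3}
read q: {2, 3, 5}
read p: {0}
read p: {0, 1, 3}
read p: {0, 1, 3}
read p: {0, 1, 3}
read q: {2, 3, 5}
read p: {0}
read p: {0, 1, 3}
read q: {2, 3, 5}
Final reachable set {2, 3, 5} has 3 states.

3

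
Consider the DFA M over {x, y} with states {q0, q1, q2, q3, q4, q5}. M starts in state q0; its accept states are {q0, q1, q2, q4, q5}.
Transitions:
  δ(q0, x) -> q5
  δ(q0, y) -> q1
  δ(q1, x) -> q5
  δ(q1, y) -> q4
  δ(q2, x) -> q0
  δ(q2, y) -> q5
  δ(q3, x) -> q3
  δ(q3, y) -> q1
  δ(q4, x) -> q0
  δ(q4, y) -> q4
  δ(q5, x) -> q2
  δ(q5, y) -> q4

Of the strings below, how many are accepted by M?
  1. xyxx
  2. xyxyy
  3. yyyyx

xyxx: accepted
xyxyy: accepted
yyyyx: accepted

3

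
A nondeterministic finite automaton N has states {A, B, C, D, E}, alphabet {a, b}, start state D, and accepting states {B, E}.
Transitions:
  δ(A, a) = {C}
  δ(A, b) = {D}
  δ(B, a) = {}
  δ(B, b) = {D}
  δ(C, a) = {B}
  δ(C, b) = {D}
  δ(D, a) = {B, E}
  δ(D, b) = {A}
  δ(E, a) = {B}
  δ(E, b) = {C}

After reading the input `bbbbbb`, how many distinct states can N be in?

Start: {D}
read b: {A}
read b: {D}
read b: {A}
read b: {D}
read b: {A}
read b: {D}
Final reachable set {D} has 1 state.

1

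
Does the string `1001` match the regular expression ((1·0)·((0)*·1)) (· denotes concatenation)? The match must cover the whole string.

yes

Split as 10·01: (1·0) matches 10 and ((0)*·1) matches 01.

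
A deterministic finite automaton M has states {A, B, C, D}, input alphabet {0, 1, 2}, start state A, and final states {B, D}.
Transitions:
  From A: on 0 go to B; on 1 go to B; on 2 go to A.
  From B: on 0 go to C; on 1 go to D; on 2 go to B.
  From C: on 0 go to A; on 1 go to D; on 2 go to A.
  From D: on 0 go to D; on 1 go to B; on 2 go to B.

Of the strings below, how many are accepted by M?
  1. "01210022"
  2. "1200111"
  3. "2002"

"01210022": accepted
"1200111": accepted
"2002": rejected

2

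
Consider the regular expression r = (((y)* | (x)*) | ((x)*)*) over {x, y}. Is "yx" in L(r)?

Neither ((y)*|(x)*) nor ((x)*)* matches yx.

no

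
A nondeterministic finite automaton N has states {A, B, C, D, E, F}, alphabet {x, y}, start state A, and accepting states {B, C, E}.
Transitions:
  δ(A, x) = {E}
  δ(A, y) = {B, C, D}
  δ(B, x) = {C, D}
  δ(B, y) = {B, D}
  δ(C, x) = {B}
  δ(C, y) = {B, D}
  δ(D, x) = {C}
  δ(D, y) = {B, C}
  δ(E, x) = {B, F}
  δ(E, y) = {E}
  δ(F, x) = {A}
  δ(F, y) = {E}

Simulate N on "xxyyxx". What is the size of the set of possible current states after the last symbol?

4

Start: {A}
read x: {E}
read x: {B, F}
read y: {B, D, E}
read y: {B, C, D, E}
read x: {B, C, D, F}
read x: {A, B, C, D}
Final reachable set {A, B, C, D} has 4 states.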